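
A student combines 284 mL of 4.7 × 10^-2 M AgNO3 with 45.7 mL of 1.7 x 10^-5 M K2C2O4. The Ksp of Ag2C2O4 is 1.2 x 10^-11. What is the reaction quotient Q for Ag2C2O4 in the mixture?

Total volume = 284 + 45.7 = 329.7 mL.
[Ag^+] = 4.7 × 10^-2 × (284/329.7) = 4.05 x 10^-2 M
[C2O4^2-] = 1.7 x 10^-5 × (45.7/329.7) = 2.36 × 10^-6 M
Ag2C2O4(s) ⇌ 2 Ag^+(aq) + C2O4^2-(aq), so Q = [Ag^+]^2[C2O4^2-]
Q = (4.05 x 10^-2)^2(2.36 × 10^-6) = 3.9 × 10^-9
Q > Ksp, so Ag2C2O4 will precipitate.

Q = 3.9 × 10^-9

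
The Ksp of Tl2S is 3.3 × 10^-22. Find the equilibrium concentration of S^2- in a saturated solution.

[S^2-] ≈ 4.4 × 10^-8 M

Tl2S(s) ⇌ 2 Tl^+ + S^2-
Ksp = [Tl^+]^2[S^2-]
Let s = molar solubility. Then [Tl^+] = 2s and [S^2-] = s.
Substituting: Ksp = (2s)^2s = 4s^3
s = (3.3 × 10^-22 / 4)^(1/3) = 4.35 x 10^-8 M
[S^2-] = s = 4.4 × 10^-8 M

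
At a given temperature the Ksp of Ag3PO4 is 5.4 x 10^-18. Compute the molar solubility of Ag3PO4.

Ag3PO4(s) ⇌ 3 Ag^+(aq) + PO4^3-(aq)
Ksp = [Ag^+]^3[PO4^3-]
With molar solubility s: [Ag^+] = 3s, [PO4^3-] = s.
Substituting: Ksp = (3s)^3s = 27s^4
s = (5.4 x 10^-18 / 27)^(1/4) = 2.1 × 10^-5 M

s = 2.1e-5 M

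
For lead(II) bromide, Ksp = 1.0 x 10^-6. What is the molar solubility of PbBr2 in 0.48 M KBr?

4.3 × 10^-6 M

PbBr2(s) <=> Pb^2+(aq) + 2 Br^-(aq)
Ksp = [Pb^2+][Br^-]^2
If s mol/L dissolves here, [Pb^2+] = s, [Br^-] = 0.48 + 2s ≈ 0.48 (since Br^- from KBr dominates).
Ksp ≈ s × (0.48)^2
s = 4.3 × 10^-6 M
Check: 2s = 8.7 × 10^-6 ≪ 0.48, so the approximation is valid.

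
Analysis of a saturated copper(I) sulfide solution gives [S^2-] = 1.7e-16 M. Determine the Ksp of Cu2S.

Cu2S(s) <=> 2 Cu^+ + S^2-
Stoichiometry gives [Cu^+] = (2/1)[S^2-] = 3.40 × 10^-16 M.
Ksp = [Cu^+]^2[S^2-]
Ksp = (3.40 × 10^-16)^2 × 1.7 x 10^-16 = 2.0 × 10^-47

2.0 x 10^-47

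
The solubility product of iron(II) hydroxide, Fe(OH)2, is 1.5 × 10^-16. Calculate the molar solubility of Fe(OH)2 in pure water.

Fe(OH)2(s) ⇌ Fe^2+ + 2 OH^-
Ksp = [Fe^2+][OH^-]^2
Let s = molar solubility. Then [Fe^2+] = s and [OH^-] = 2s.
So Ksp = s × (2s)^2 = 4s^3
s^3 = 1.5 × 10^-16 / 4, so s = 3.3 × 10^-6 M

s = 3.3 x 10^-6 M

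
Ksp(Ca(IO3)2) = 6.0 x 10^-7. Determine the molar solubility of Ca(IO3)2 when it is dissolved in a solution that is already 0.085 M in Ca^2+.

s ≈ 1.3 x 10^-3 M

Ca(IO3)2(s) ⇌ Ca^2+ + 2 IO3^-
Ksp = [Ca^2+][IO3^-]^2
Let s be the molar solubility in this solution. [Ca^2+] = 0.085 + s ≈ 0.085, [IO3^-] = 2s (common-ion effect: Ca^2+ is already 0.085 M).
Ksp ≈ 0.085 × (2s)^2
s = 1.3 x 10^-3 M
Check: s = 1.3 x 10^-3 ≪ 0.085, so the approximation is valid.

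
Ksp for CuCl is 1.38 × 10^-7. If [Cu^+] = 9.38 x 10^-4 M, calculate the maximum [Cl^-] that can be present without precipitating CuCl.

1.47 × 10^-4 M

CuCl(s) ⇌ Cu^+ + Cl^-
Ksp = [Cu^+][Cl^-]
Precipitation begins when Q = Ksp. With [Cu^+] = 9.38 x 10^-4 M:
1.38 × 10^-7 = (9.38 x 10^-4) × [Cl^-]
[Cl^-] = (1.38 × 10^-7 / 9.38 × 10^-4) = 1.47 x 10^-4 M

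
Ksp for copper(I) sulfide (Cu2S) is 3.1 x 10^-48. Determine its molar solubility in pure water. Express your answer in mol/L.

Cu2S(s) <=> 2 Cu^+ + S^2-
Ksp = [Cu^+]^2[S^2-]
For each mole of Cu2S that dissolves: [Cu^+] = 2s, [S^2-] = s.
Substituting: Ksp = (2s)^2s = 4s^3
s = (3.1 x 10^-48 / 4)^(1/3) = 9.2 × 10^-17 M

s ≈ 9.2 × 10^-17 M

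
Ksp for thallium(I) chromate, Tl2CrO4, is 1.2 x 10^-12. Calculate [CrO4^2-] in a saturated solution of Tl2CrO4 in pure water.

[CrO4^2-] = 6.7 x 10^-5 M

Tl2CrO4(s) <=> 2 Tl^+ + CrO4^2-
Ksp = [Tl^+]^2[CrO4^2-]
With molar solubility s: [Tl^+] = 2s, [CrO4^2-] = s.
So Ksp = (2s)^2 × s = 4s^3
s = (1.2 x 10^-12 / 4)^(1/3) = 6.69 × 10^-5 M
[CrO4^2-] = s = 6.7 x 10^-5 M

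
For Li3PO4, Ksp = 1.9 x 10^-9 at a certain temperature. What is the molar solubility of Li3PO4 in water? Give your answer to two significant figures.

Li3PO4(s) <=> 3 Li^+(aq) + PO4^3-(aq)
Ksp = [Li^+]^3[PO4^3-]
Let s = molar solubility. Then [Li^+] = 3s and [PO4^3-] = s.
So Ksp = (3s)^3 × s = 27s^4
s = (1.9 x 10^-9 / 27)^(1/4) = 2.9 x 10^-3 M

s = 2.9 × 10^-3 M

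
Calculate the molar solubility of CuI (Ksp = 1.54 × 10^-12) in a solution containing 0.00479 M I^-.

CuI(s) <=> Cu^+ + I^-
Ksp = [Cu^+][I^-]
Let s = moles of CuI that dissolve per litre. [Cu^+] = s, [I^-] = 0.00479 + s ≈ 0.00479 (since the I^- already present dominates).
Ksp ≈ s × 0.00479
s = 3.22 × 10^-10 M
Check: s = 3.2 × 10^-10 ≪ 0.00479, so the approximation is valid.

3.22 × 10^-10 M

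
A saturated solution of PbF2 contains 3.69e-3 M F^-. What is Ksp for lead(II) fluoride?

Ksp ≈ 2.51 × 10^-8

PbF2(s) ⇌ Pb^2+(aq) + 2 F^-(aq)
Stoichiometry gives [Pb^2+] = (1/2)[F^-] = 1.845 x 10^-3 M.
Ksp = [Pb^2+][F^-]^2
Ksp = 1.845 x 10^-3 × (3.69 × 10^-3)^2 = 2.51 × 10^-8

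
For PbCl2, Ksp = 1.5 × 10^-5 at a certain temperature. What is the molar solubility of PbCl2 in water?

0.016 M

PbCl2(s) <=> Pb^2+(aq) + 2 Cl^-(aq)
Ksp = [Pb^2+][Cl^-]^2
Let s = molar solubility. Then [Pb^2+] = s and [Cl^-] = 2s.
So Ksp = s × (2s)^2 = 4s^3
s = (1.5 × 10^-5 / 4)^(1/3) = 1.6 x 10^-2 M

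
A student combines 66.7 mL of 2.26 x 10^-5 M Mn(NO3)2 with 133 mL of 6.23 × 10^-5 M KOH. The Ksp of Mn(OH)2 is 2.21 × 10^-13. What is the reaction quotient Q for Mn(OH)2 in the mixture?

Total volume = 66.7 + 133 = 199.7 mL.
[Mn^2+] = 2.26 × 10^-5 × (66.7/199.7) = 7.548 × 10^-6 M
[OH^-] = 6.23 × 10^-5 × (133/199.7) = 4.149 x 10^-5 M
Mn(OH)2(s) <=> Mn^2+(aq) + 2 OH^-(aq), so Q = [Mn^2+][OH^-]^2
Q = (7.548 × 10^-6)(4.149 x 10^-5)^2 = 1.30 × 10^-14
Q < Ksp, so no precipitate of Mn(OH)2 forms.

1.30 × 10^-14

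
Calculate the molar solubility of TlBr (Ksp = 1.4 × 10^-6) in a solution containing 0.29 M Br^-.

TlBr(s) ⇌ Tl^+(aq) + Br^-(aq)
Ksp = [Tl^+][Br^-]
Let s be the molar solubility in this solution. [Tl^+] = s, [Br^-] = 0.29 + s ≈ 0.29 (Ksp is small, so little additional dissolves).
Ksp ≈ s × 0.29
s = 4.8 × 10^-6 M
Check: s = 4.8 × 10^-6 ≪ 0.29, so the approximation is valid.

s = 4.8e-6 M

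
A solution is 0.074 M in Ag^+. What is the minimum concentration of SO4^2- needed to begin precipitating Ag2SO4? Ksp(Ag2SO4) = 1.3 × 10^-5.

2.4 x 10^-3 M

Ag2SO4(s) ⇌ 2 Ag^+ + SO4^2-
Ksp = [Ag^+]^2[SO4^2-]
Precipitation begins when Q = Ksp. With [Ag^+] = 0.074 M:
1.3 × 10^-5 = (0.074)^2 × [SO4^2-]
[SO4^2-] = (1.3 × 10^-5 / 5.48 x 10^-3) = 2.4 × 10^-3 M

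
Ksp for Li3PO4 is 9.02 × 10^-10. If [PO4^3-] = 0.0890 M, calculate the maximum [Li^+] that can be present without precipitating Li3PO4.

Li3PO4(s) ⇌ 3 Li^+ + PO4^3-
Ksp = [Li^+]^3[PO4^3-]
Precipitation begins when Q = Ksp. With [PO4^3-] = 0.0890 M:
9.02 × 10^-10 = (0.0890) × [Li^+]^3
[Li^+] = (9.02 × 10^-10 / 8.90 × 10^-2)^(1/3) = 2.16 × 10^-3 M

[Li^+] ≈ 2.16e-3 M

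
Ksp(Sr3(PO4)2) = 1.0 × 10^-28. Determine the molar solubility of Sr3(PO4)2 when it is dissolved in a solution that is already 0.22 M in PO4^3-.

s ≈ 4.2 × 10^-10 M

Sr3(PO4)2(s) <=> 3 Sr^2+(aq) + 2 PO4^3-(aq)
Ksp = [Sr^2+]^3[PO4^3-]^2
If s mol/L dissolves here, [Sr^2+] = 3s, [PO4^3-] = 0.22 + 2s ≈ 0.22 (common-ion effect: PO4^3- is already 0.22 M).
Ksp ≈ (3s)^3 × (0.22)^2
s = 4.2 × 10^-10 M
Check: 2s = 8.5 x 10^-10 ≪ 0.22, so the approximation is valid.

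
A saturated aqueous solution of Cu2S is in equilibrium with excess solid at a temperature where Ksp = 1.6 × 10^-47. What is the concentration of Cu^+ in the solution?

Cu2S(s) <=> 2 Cu^+ + S^2-
Ksp = [Cu^+]^2[S^2-]
With molar solubility s: [Cu^+] = 2s, [S^2-] = s.
Ksp = (2s)^2s = 4s^3
s = (1.6 × 10^-47 / 4)^(1/3) = 1.59 × 10^-16 M
[Cu^+] = 2s = 3.2 x 10^-16 M

3.2 × 10^-16 M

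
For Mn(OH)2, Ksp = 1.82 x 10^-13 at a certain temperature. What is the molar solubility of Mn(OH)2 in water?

3.57 x 10^-5 M

Mn(OH)2(s) <=> Mn^2+(aq) + 2 OH^-(aq)
Ksp = [Mn^2+][OH^-]^2
For each mole of Mn(OH)2 that dissolves: [Mn^2+] = s, [OH^-] = 2s.
So Ksp = s × (2s)^2 = 4s^3
s = (1.82 x 10^-13 / 4)^(1/3) = 3.57 x 10^-5 M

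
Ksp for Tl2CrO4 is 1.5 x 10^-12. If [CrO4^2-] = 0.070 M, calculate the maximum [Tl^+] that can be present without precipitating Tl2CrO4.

[Tl^+] ≈ 4.6 × 10^-6 M

Tl2CrO4(s) ⇌ 2 Tl^+ + CrO4^2-
Ksp = [Tl^+]^2[CrO4^2-]
Precipitation begins when Q = Ksp. With [CrO4^2-] = 0.070 M:
1.5 x 10^-12 = (0.070) × [Tl^+]^2
[Tl^+] = (1.5 x 10^-12 / 7.0 x 10^-2)^(1/2) = 4.6 x 10^-6 M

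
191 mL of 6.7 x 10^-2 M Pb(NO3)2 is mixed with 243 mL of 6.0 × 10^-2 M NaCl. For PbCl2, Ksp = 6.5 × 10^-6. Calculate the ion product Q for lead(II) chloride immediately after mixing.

Total volume = 191 + 243 = 434 mL.
[Pb^2+] = 6.7 × 10^-2 × (191/434) = 2.95 × 10^-2 M
[Cl^-] = 6.0 x 10^-2 × (243/434) = 3.36 × 10^-2 M
PbCl2(s) ⇌ Pb^2+(aq) + 2 Cl^-(aq), so Q = [Pb^2+][Cl^-]^2
Q = (2.95 × 10^-2)(3.36 × 10^-2)^2 = 3.3 × 10^-5
Q > Ksp, so PbCl2 will precipitate.

Q = 3.3 × 10^-5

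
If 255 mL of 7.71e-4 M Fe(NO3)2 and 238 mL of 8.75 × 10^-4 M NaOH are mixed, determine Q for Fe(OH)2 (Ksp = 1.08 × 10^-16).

Q = 7.12 x 10^-11

Total volume = 255 + 238 = 493 mL.
[Fe^2+] = 7.71 × 10^-4 × (255/493) = 3.988 x 10^-4 M
[OH^-] = 8.75 x 10^-4 × (238/493) = 4.224 × 10^-4 M
Fe(OH)2(s) ⇌ Fe^2+ + 2 OH^-, so Q = [Fe^2+][OH^-]^2
Q = (3.988 × 10^-4)(4.224 x 10^-4)^2 = 7.12 × 10^-11
Q > Ksp, so Fe(OH)2 will precipitate.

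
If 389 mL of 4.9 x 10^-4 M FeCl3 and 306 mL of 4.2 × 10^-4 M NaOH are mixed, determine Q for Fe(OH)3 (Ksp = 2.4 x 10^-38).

Total volume = 389 + 306 = 695 mL.
[Fe^3+] = 4.9 x 10^-4 × (389/695) = 2.74 × 10^-4 M
[OH^-] = 4.2 x 10^-4 × (306/695) = 1.85 × 10^-4 M
Fe(OH)3(s) <=> Fe^3+ + 3 OH^-, so Q = [Fe^3+][OH^-]^3
Q = (2.74 x 10^-4)(1.85 × 10^-4)^3 = 1.7 × 10^-15
Q > Ksp, so Fe(OH)3 will precipitate.

1.7e-15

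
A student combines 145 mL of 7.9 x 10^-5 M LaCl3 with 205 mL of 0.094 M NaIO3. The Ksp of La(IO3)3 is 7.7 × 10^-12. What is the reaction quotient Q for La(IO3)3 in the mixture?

Q ≈ 5.5 × 10^-9

Total volume = 145 + 205 = 350 mL.
[La^3+] = 7.9 x 10^-5 × (145/350) = 3.27 x 10^-5 M
[IO3^-] = 9.4 × 10^-2 × (205/350) = 5.51 × 10^-2 M
La(IO3)3(s) ⇌ La^3+(aq) + 3 IO3^-(aq), so Q = [La^3+][IO3^-]^3
Q = (3.27 × 10^-5)(5.51 × 10^-2)^3 = 5.5 × 10^-9
Q > Ksp, so La(IO3)3 will precipitate.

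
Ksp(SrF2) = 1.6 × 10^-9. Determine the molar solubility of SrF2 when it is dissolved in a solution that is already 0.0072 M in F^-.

3.1 x 10^-5 M

SrF2(s) <=> Sr^2+(aq) + 2 F^-(aq)
Ksp = [Sr^2+][F^-]^2
Let s be the molar solubility in this solution. [Sr^2+] = s, [F^-] = 0.0072 + 2s ≈ 0.0072 (Ksp is small, so little additional dissolves).
Ksp ≈ s × (0.0072)^2
s = 3.1 x 10^-5 M
Check: 2s = 6.2 × 10^-5 ≪ 0.0072, so the approximation is valid.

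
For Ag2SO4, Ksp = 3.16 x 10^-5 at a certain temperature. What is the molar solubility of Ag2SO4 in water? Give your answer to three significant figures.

s ≈ 1.99 x 10^-2 M

Ag2SO4(s) ⇌ 2 Ag^+ + SO4^2-
Ksp = [Ag^+]^2[SO4^2-]
With molar solubility s: [Ag^+] = 2s, [SO4^2-] = s.
Ksp = (2s)^2s = 4s^3
s = (3.16 x 10^-5 / 4)^(1/3) = 1.99 x 10^-2 M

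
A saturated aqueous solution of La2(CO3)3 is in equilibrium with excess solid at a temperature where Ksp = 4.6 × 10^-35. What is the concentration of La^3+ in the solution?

[La^3+] ≈ 1.1 × 10^-7 M

La2(CO3)3(s) ⇌ 2 La^3+(aq) + 3 CO3^2-(aq)
Ksp = [La^3+]^2[CO3^2-]^3
With molar solubility s: [La^3+] = 2s, [CO3^2-] = 3s.
Substituting: Ksp = (2s)^2(3s)^3 = 108s^5
s = (4.6 × 10^-35 / 108)^(1/5) = 5.32 × 10^-8 M
[La^3+] = 2s = 1.1 × 10^-7 M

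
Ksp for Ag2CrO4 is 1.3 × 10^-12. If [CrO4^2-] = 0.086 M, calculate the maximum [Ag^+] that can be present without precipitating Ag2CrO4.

[Ag^+] = 3.9 x 10^-6 M

Ag2CrO4(s) ⇌ 2 Ag^+ + CrO4^2-
Ksp = [Ag^+]^2[CrO4^2-]
Precipitation begins when Q = Ksp. With [CrO4^2-] = 0.086 M:
1.3 × 10^-12 = (0.086) × [Ag^+]^2
[Ag^+] = (1.3 × 10^-12 / 8.6 x 10^-2)^(1/2) = 3.9 × 10^-6 M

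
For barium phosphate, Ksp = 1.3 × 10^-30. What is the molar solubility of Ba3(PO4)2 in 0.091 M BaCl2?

Ba3(PO4)2(s) <=> 3 Ba^2+ + 2 PO4^3-
Ksp = [Ba^2+]^3[PO4^3-]^2
Let s be the molar solubility in this solution. [Ba^2+] = 0.091 + 3s ≈ 0.091, [PO4^3-] = 2s (Ksp is small, so little additional dissolves).
Ksp ≈ (0.091)^3 × (2s)^2
s = 2.1 × 10^-14 M
Check: 3s = 6.2 x 10^-14 ≪ 0.091, so the approximation is valid.

s = 2.1e-14 M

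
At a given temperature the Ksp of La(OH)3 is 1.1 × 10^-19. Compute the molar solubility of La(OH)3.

s = 8.0e-6 M

La(OH)3(s) ⇌ La^3+(aq) + 3 OH^-(aq)
Ksp = [La^3+][OH^-]^3
For each mole of La(OH)3 that dissolves: [La^3+] = s, [OH^-] = 3s.
Ksp = s(3s)^3 = 27s^4
Solving, s = (1.1 × 10^-19/27)^(1/4) = 8.0 × 10^-6 M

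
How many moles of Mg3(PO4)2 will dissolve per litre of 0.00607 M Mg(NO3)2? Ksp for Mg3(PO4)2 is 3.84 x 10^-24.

2.07e-9 M

Mg3(PO4)2(s) ⇌ 3 Mg^2+ + 2 PO4^3-
Ksp = [Mg^2+]^3[PO4^3-]^2
Let s be the molar solubility in this solution. [Mg^2+] = 0.00607 + 3s ≈ 0.00607, [PO4^3-] = 2s (Ksp is small, so little additional dissolves).
Ksp ≈ (0.00607)^3 × (2s)^2
s = 2.07 × 10^-9 M
Check: 3s = 6.2 × 10^-9 ≪ 0.00607, so the approximation is valid.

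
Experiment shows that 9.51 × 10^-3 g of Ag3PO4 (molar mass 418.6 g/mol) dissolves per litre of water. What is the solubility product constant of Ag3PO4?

Ksp ≈ 7.19 × 10^-18

Molar solubility s = (9.51 × 10^-3 g/L) / (418.6 g/mol) = 2.272 × 10^-5 M.
Ag3PO4(s) <=> 3 Ag^+(aq) + PO4^3-(aq)
If s mol/L of Ag3PO4 dissolves, [Ag^+] = 3s and [PO4^3-] = s.
Ksp = [Ag^+]^3[PO4^3-]
So Ksp = (3s)^3 × s = 27s^4
With s = 2.272 × 10^-5: Ksp = 7.19 × 10^-18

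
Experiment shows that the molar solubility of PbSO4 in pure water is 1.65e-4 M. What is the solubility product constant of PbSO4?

PbSO4(s) ⇌ Pb^2+ + SO4^2-
If s mol/L of PbSO4 dissolves, [Pb^2+] = s and [SO4^2-] = s.
Ksp = [Pb^2+][SO4^2-]
Ksp = s^2
With s = 1.65 x 10^-4: Ksp = 2.72 × 10^-8

2.72 × 10^-8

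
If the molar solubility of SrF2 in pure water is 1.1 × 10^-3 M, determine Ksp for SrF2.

Ksp = 5.3e-9

SrF2(s) ⇌ Sr^2+(aq) + 2 F^-(aq)
With molar solubility s: [Sr^2+] = s, [F^-] = 2s.
Ksp = [Sr^2+][F^-]^2
Ksp = s(2s)^2 = 4s^3
Ksp = 4 × (1.1 x 10^-3)^3 = 5.3 × 10^-9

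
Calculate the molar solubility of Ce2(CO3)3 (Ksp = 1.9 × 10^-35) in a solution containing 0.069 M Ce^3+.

5.3 × 10^-12 M

Ce2(CO3)3(s) <=> 2 Ce^3+(aq) + 3 CO3^2-(aq)
Ksp = [Ce^3+]^2[CO3^2-]^3
Let s = moles of Ce2(CO3)3 that dissolve per litre. [Ce^3+] = 0.069 + 2s ≈ 0.069, [CO3^2-] = 3s (common-ion effect: Ce^3+ is already 0.069 M).
Ksp ≈ (0.069)^2 × (3s)^3
s = 5.3 × 10^-12 M
Check: 2s = 1.1 × 10^-11 ≪ 0.069, so the approximation is valid.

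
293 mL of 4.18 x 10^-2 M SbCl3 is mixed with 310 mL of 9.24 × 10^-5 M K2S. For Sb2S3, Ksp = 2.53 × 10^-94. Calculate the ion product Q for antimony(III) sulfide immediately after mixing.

Total volume = 293 + 310 = 603 mL.
[Sb^3+] = 4.18 × 10^-2 × (293/603) = 2.031 x 10^-2 M
[S^2-] = 9.24 × 10^-5 × (310/603) = 4.750 × 10^-5 M
Sb2S3(s) <=> 2 Sb^3+(aq) + 3 S^2-(aq), so Q = [Sb^3+]^2[S^2-]^3
Q = (2.031 × 10^-2)^2(4.750 × 10^-5)^3 = 4.42 x 10^-17
Q > Ksp, so Sb2S3 will precipitate.

Q ≈ 4.42 × 10^-17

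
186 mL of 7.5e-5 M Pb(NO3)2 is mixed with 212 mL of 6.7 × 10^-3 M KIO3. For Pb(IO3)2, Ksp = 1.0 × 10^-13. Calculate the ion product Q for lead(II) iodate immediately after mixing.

Total volume = 186 + 212 = 398 mL.
[Pb^2+] = 7.5 × 10^-5 × (186/398) = 3.51 × 10^-5 M
[IO3^-] = 6.7 x 10^-3 × (212/398) = 3.57 × 10^-3 M
Pb(IO3)2(s) <=> Pb^2+ + 2 IO3^-, so Q = [Pb^2+][IO3^-]^2
Q = (3.51 × 10^-5)(3.57 x 10^-3)^2 = 4.5 × 10^-10
Q > Ksp, so Pb(IO3)2 will precipitate.

4.5 × 10^-10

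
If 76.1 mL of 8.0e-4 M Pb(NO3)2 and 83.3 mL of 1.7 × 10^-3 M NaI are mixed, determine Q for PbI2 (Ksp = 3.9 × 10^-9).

Q ≈ 3.0 x 10^-10

Total volume = 76.1 + 83.3 = 159.4 mL.
[Pb^2+] = 8.0 × 10^-4 × (76.1/159.4) = 3.82 x 10^-4 M
[I^-] = 1.7 × 10^-3 × (83.3/159.4) = 8.88 x 10^-4 M
PbI2(s) ⇌ Pb^2+ + 2 I^-, so Q = [Pb^2+][I^-]^2
Q = (3.82 x 10^-4)(8.88 × 10^-4)^2 = 3.0 x 10^-10
Q < Ksp, so no precipitate of PbI2 forms.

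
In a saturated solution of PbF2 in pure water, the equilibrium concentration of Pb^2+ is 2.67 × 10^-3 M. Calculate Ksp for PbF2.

PbF2(s) ⇌ Pb^2+(aq) + 2 F^-(aq)
Stoichiometry gives [F^-] = (2/1)[Pb^2+] = 5.340 × 10^-3 M.
Ksp = [Pb^2+][F^-]^2
Ksp = 2.67 × 10^-3 × (5.340 × 10^-3)^2 = 7.61 × 10^-8

Ksp ≈ 7.61e-8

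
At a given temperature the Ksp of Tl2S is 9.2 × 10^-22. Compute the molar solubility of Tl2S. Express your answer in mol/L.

Tl2S(s) <=> 2 Tl^+ + S^2-
Ksp = [Tl^+]^2[S^2-]
With molar solubility s: [Tl^+] = 2s, [S^2-] = s.
So Ksp = (2s)^2 × s = 4s^3
Solving, s = (9.2 × 10^-22/4)^(1/3) = 6.1 × 10^-8 M

s ≈ 6.1e-8 M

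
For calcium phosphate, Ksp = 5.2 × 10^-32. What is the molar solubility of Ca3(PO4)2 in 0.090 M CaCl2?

Ca3(PO4)2(s) <=> 3 Ca^2+(aq) + 2 PO4^3-(aq)
Ksp = [Ca^2+]^3[PO4^3-]^2
Let s = moles of Ca3(PO4)2 that dissolve per litre. [Ca^2+] = 0.090 + 3s ≈ 0.090, [PO4^3-] = 2s (Ksp is small, so little additional dissolves).
Ksp ≈ (0.090)^3 × (2s)^2
s = 4.2 × 10^-15 M
Check: 3s = 1.3 × 10^-14 ≪ 0.090, so the approximation is valid.

s = 4.2 x 10^-15 M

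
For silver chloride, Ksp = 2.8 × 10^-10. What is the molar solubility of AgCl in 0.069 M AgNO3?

AgCl(s) <=> Ag^+ + Cl^-
Ksp = [Ag^+][Cl^-]
If s mol/L dissolves here, [Ag^+] = 0.069 + s ≈ 0.069, [Cl^-] = s (Ksp is small, so little additional dissolves).
Ksp ≈ 0.069 × s
s = 4.1 x 10^-9 M
Check: s = 4.1 x 10^-9 ≪ 0.069, so the approximation is valid.

s = 4.1 x 10^-9 M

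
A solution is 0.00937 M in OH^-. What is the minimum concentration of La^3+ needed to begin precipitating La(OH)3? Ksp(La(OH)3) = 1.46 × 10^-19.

[La^3+] = 1.77e-13 M

La(OH)3(s) ⇌ La^3+ + 3 OH^-
Ksp = [La^3+][OH^-]^3
Precipitation begins when Q = Ksp. With [OH^-] = 0.00937 M:
1.46 × 10^-19 = (0.00937)^3 × [La^3+]
[La^3+] = (1.46 × 10^-19 / 8.227 x 10^-7) = 1.77 × 10^-13 M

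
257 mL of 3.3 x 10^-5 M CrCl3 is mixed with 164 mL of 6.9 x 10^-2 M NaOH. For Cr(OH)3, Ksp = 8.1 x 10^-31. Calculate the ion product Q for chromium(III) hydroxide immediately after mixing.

3.9 × 10^-10

Total volume = 257 + 164 = 421 mL.
[Cr^3+] = 3.3 x 10^-5 × (257/421) = 2.01 × 10^-5 M
[OH^-] = 6.9 × 10^-2 × (164/421) = 2.69 x 10^-2 M
Cr(OH)3(s) ⇌ Cr^3+ + 3 OH^-, so Q = [Cr^3+][OH^-]^3
Q = (2.01 × 10^-5)(2.69 × 10^-2)^3 = 3.9 x 10^-10
Q > Ksp, so Cr(OH)3 will precipitate.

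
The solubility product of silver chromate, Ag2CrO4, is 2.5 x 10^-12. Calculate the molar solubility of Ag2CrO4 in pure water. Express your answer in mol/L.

Ag2CrO4(s) ⇌ 2 Ag^+(aq) + CrO4^2-(aq)
Ksp = [Ag^+]^2[CrO4^2-]
If s mol/L of Ag2CrO4 dissolves, [Ag^+] = 2s and [CrO4^2-] = s.
So Ksp = (2s)^2 × s = 4s^3
s^3 = 2.5 x 10^-12 / 4, so s = 8.5 x 10^-5 M

s ≈ 8.5e-5 M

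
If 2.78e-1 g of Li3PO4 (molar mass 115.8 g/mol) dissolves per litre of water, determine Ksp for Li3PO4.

Molar solubility s = (2.78 × 10^-1 g/L) / (115.8 g/mol) = 2.401 × 10^-3 M.
Li3PO4(s) <=> 3 Li^+ + PO4^3-
If s mol/L of Li3PO4 dissolves, [Li^+] = 3s and [PO4^3-] = s.
Ksp = [Li^+]^3[PO4^3-]
So Ksp = (3s)^3 × s = 27s^4
With s = 2.401 × 10^-3: Ksp = 8.97 × 10^-10

Ksp = 8.97e-10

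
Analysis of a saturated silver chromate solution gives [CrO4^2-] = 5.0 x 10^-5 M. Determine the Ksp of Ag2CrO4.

Ksp = 5.0 x 10^-13

Ag2CrO4(s) ⇌ 2 Ag^+(aq) + CrO4^2-(aq)
Stoichiometry gives [Ag^+] = (2/1)[CrO4^2-] = 1.00 x 10^-4 M.
Ksp = [Ag^+]^2[CrO4^2-]
Ksp = (1.00 × 10^-4)^2 × 5.0 × 10^-5 = 5.0 × 10^-13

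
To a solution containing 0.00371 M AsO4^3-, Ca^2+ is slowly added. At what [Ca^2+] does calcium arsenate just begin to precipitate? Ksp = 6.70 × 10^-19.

Ca3(AsO4)2(s) <=> 3 Ca^2+(aq) + 2 AsO4^3-(aq)
Ksp = [Ca^2+]^3[AsO4^3-]^2
Precipitation begins when Q = Ksp. With [AsO4^3-] = 0.00371 M:
6.70 × 10^-19 = (0.00371)^2 × [Ca^2+]^3
[Ca^2+] = (6.70 × 10^-19 / 1.376 × 10^-5)^(1/3) = 3.65 × 10^-5 M

[Ca^2+] ≈ 3.65 x 10^-5 M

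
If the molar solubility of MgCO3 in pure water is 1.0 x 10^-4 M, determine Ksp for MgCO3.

MgCO3(s) <=> Mg^2+(aq) + CO3^2-(aq)
With molar solubility s: [Mg^2+] = s, [CO3^2-] = s.
Ksp = [Mg^2+][CO3^2-]
Ksp = s × s = s^2
Ksp = (1.0 × 10^-4)^2 = 1.0 × 10^-8

Ksp ≈ 1.0 × 10^-8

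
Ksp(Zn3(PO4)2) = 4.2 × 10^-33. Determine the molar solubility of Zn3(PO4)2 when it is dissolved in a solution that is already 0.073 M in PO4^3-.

Zn3(PO4)2(s) ⇌ 3 Zn^2+ + 2 PO4^3-
Ksp = [Zn^2+]^3[PO4^3-]^2
Let s = moles of Zn3(PO4)2 that dissolve per litre. [Zn^2+] = 3s, [PO4^3-] = 0.073 + 2s ≈ 0.073 (since the PO4^3- already present dominates).
Ksp ≈ (3s)^3 × (0.073)^2
s = 3.1 × 10^-11 M
Check: 2s = 6.2 × 10^-11 ≪ 0.073, so the approximation is valid.

s = 3.1 × 10^-11 M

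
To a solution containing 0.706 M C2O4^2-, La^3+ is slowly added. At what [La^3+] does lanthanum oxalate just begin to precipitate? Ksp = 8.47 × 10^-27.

La2(C2O4)3(s) ⇌ 2 La^3+(aq) + 3 C2O4^2-(aq)
Ksp = [La^3+]^2[C2O4^2-]^3
Precipitation begins when Q = Ksp. With [C2O4^2-] = 0.706 M:
8.47 × 10^-27 = (0.706)^3 × [La^3+]^2
[La^3+] = (8.47 × 10^-27 / 3.519 × 10^-1)^(1/2) = 1.55 × 10^-13 M

[La^3+] ≈ 1.55e-13 M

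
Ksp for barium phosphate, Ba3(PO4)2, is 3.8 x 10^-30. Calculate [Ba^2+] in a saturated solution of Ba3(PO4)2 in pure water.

Ba3(PO4)2(s) <=> 3 Ba^2+(aq) + 2 PO4^3-(aq)
Ksp = [Ba^2+]^3[PO4^3-]^2
Let s = molar solubility. Then [Ba^2+] = 3s and [PO4^3-] = 2s.
So Ksp = (3s)^3 × (2s)^2 = 108s^5
s^5 = 3.8 x 10^-30 / 108, so s = 5.12 × 10^-7 M
[Ba^2+] = 3s = 1.5 x 10^-6 M

1.5 × 10^-6 M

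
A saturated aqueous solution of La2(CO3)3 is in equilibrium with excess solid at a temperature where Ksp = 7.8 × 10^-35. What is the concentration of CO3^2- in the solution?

[CO3^2-] ≈ 1.8 x 10^-7 M

La2(CO3)3(s) ⇌ 2 La^3+(aq) + 3 CO3^2-(aq)
Ksp = [La^3+]^2[CO3^2-]^3
With molar solubility s: [La^3+] = 2s, [CO3^2-] = 3s.
Substituting: Ksp = (2s)^2(3s)^3 = 108s^5
s = (7.8 × 10^-35 / 108)^(1/5) = 5.91 × 10^-8 M
[CO3^2-] = 3s = 1.8 x 10^-7 M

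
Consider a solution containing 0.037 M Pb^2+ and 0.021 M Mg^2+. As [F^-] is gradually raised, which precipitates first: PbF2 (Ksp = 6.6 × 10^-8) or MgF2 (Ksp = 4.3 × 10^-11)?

MgF2

Each salt begins to precipitate when Q = Ksp, i.e. when [F^-] reaches its threshold.
For PbF2: 6.6 × 10^-8 = 0.037 × [F^-]^2  ⇒  [F^-] = 1.3 x 10^-3 M.
For MgF2: 4.3 × 10^-11 = 0.021 × [F^-]^2  ⇒  [F^-] = 4.5 x 10^-5 M.
The salt with the lower threshold [F^-] precipitates first: MgF2.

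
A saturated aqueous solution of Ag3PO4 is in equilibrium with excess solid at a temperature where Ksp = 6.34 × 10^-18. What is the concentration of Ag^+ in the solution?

Ag3PO4(s) <=> 3 Ag^+ + PO4^3-
Ksp = [Ag^+]^3[PO4^3-]
With molar solubility s: [Ag^+] = 3s, [PO4^3-] = s.
So Ksp = (3s)^3 × s = 27s^4
s^4 = 6.34 × 10^-18 / 27, so s = 2.201 × 10^-5 M
[Ag^+] = 3s = 6.60 × 10^-5 M

6.60e-5 M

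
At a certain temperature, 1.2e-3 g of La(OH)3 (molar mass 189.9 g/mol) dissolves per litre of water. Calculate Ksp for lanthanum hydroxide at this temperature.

Molar solubility s = (1.2 x 10^-3 g/L) / (189.9 g/mol) = 6.32 × 10^-6 M.
La(OH)3(s) ⇌ La^3+ + 3 OH^-
For each mole of La(OH)3 that dissolves: [La^3+] = s, [OH^-] = 3s.
Ksp = [La^3+][OH^-]^3
So Ksp = s × (3s)^3 = 27s^4
With s = 6.32 x 10^-6: Ksp = 4.3 × 10^-20

4.3 x 10^-20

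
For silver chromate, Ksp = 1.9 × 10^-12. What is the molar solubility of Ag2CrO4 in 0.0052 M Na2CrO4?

s ≈ 9.6 × 10^-6 M

Ag2CrO4(s) <=> 2 Ag^+(aq) + CrO4^2-(aq)
Ksp = [Ag^+]^2[CrO4^2-]
Let s be the molar solubility in this solution. [Ag^+] = 2s, [CrO4^2-] = 0.0052 + s ≈ 0.0052 (Ksp is small, so little additional dissolves).
Ksp ≈ (2s)^2 × 0.0052
s = 9.6 × 10^-6 M
Check: s = 9.6 x 10^-6 ≪ 0.0052, so the approximation is valid.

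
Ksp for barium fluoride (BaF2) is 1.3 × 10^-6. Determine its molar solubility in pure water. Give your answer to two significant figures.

BaF2(s) ⇌ Ba^2+(aq) + 2 F^-(aq)
Ksp = [Ba^2+][F^-]^2
For each mole of BaF2 that dissolves: [Ba^2+] = s, [F^-] = 2s.
Substituting: Ksp = s(2s)^2 = 4s^3
s^3 = 1.3 × 10^-6 / 4, so s = 6.9 x 10^-3 M

s = 6.9 × 10^-3 M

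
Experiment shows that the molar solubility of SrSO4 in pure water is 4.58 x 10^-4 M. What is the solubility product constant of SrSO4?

SrSO4(s) ⇌ Sr^2+(aq) + SO4^2-(aq)
If s mol/L of SrSO4 dissolves, [Sr^2+] = s and [SO4^2-] = s.
Ksp = [Sr^2+][SO4^2-]
Ksp = (s)(s) = s^2
With s = 4.58 x 10^-4: Ksp = 2.10 × 10^-7

Ksp ≈ 2.10 x 10^-7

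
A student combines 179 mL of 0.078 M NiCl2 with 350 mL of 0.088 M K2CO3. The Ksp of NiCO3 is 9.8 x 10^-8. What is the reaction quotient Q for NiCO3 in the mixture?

Total volume = 179 + 350 = 529 mL.
[Ni^2+] = 7.8 x 10^-2 × (179/529) = 2.64 × 10^-2 M
[CO3^2-] = 8.8 x 10^-2 × (350/529) = 5.82 × 10^-2 M
NiCO3(s) ⇌ Ni^2+ + CO3^2-, so Q = [Ni^2+][CO3^2-]
Q = (2.64 x 10^-2)(5.82 × 10^-2) = 1.5 x 10^-3
Q > Ksp, so NiCO3 will precipitate.

Q ≈ 1.5 × 10^-3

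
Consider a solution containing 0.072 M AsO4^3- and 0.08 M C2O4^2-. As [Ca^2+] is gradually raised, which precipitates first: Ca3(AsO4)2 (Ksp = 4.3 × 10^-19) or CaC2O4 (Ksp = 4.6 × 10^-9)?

Precipitation of each salt starts when its ion product equals its Ksp.
For Ca3(AsO4)2: 4.3 × 10^-19 = (0.072)^2 × [Ca^2+]^3  ⇒  [Ca^2+] = 4.4 × 10^-6 M.
For CaC2O4: 4.6 × 10^-9 = 0.08 × [Ca^2+]  ⇒  [Ca^2+] = 5.8 × 10^-8 M.
The salt with the lower threshold [Ca^2+] precipitates first: CaC2O4.

CaC2O4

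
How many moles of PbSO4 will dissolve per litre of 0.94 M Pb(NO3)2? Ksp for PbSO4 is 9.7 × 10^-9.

s = 1.0e-8 M

PbSO4(s) ⇌ Pb^2+ + SO4^2-
Ksp = [Pb^2+][SO4^2-]
If s mol/L dissolves here, [Pb^2+] = 0.94 + s ≈ 0.94, [SO4^2-] = s (Ksp is small, so little additional dissolves).
Ksp ≈ 0.94 × s
s = 1.0 × 10^-8 M
Check: s = 1.0 x 10^-8 ≪ 0.94, so the approximation is valid.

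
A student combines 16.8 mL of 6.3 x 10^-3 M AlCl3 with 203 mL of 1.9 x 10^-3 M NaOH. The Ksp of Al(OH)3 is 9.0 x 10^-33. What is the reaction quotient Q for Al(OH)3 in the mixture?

Total volume = 16.8 + 203 = 219.8 mL.
[Al^3+] = 6.3 x 10^-3 × (16.8/219.8) = 4.82 × 10^-4 M
[OH^-] = 1.9 × 10^-3 × (203/219.8) = 1.75 x 10^-3 M
Al(OH)3(s) ⇌ Al^3+ + 3 OH^-, so Q = [Al^3+][OH^-]^3
Q = (4.82 × 10^-4)(1.75 × 10^-3)^3 = 2.6 × 10^-12
Q > Ksp, so Al(OH)3 will precipitate.

Q = 2.6 × 10^-12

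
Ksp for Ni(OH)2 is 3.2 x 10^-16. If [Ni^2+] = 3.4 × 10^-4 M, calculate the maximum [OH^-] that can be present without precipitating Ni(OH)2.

Ni(OH)2(s) ⇌ Ni^2+(aq) + 2 OH^-(aq)
Ksp = [Ni^2+][OH^-]^2
Precipitation begins when Q = Ksp. With [Ni^2+] = 3.4 × 10^-4 M:
3.2 x 10^-16 = (3.4 × 10^-4) × [OH^-]^2
[OH^-] = (3.2 x 10^-16 / 3.4 x 10^-4)^(1/2) = 9.7 × 10^-7 M

[OH^-] = 9.7 × 10^-7 M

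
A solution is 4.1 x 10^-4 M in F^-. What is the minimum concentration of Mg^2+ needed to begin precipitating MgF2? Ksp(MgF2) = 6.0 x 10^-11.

[Mg^2+] ≈ 3.6 x 10^-4 M

MgF2(s) ⇌ Mg^2+(aq) + 2 F^-(aq)
Ksp = [Mg^2+][F^-]^2
Precipitation begins when Q = Ksp. With [F^-] = 4.1 x 10^-4 M:
6.0 x 10^-11 = (4.1 x 10^-4)^2 × [Mg^2+]
[Mg^2+] = (6.0 x 10^-11 / 1.68 x 10^-7) = 3.6 × 10^-4 M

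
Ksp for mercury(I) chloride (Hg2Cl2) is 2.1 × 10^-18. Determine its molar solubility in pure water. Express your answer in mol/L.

Hg2Cl2(s) <=> Hg2^2+(aq) + 2 Cl^-(aq)
Ksp = [Hg2^2+][Cl^-]^2
For each mole of Hg2Cl2 that dissolves: [Hg2^2+] = s, [Cl^-] = 2s.
Ksp = s(2s)^2 = 4s^3
s = (2.1 × 10^-18 / 4)^(1/3) = 8.1 × 10^-7 M

s ≈ 8.1e-7 M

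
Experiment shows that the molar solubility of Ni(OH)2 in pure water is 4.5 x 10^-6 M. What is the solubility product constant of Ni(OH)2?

Ni(OH)2(s) ⇌ Ni^2+(aq) + 2 OH^-(aq)
If s mol/L of Ni(OH)2 dissolves, [Ni^2+] = s and [OH^-] = 2s.
Ksp = [Ni^2+][OH^-]^2
Substituting: Ksp = s(2s)^2 = 4s^3
With s = 4.5 × 10^-6: Ksp = 3.6 × 10^-16

3.6 x 10^-16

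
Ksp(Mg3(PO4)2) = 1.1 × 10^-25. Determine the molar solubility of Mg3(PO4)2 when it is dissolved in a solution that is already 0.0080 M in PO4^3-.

Mg3(PO4)2(s) <=> 3 Mg^2+ + 2 PO4^3-
Ksp = [Mg^2+]^3[PO4^3-]^2
Let s = moles of Mg3(PO4)2 that dissolve per litre. [Mg^2+] = 3s, [PO4^3-] = 0.0080 + 2s ≈ 0.0080 (Ksp is small, so little additional dissolves).
Ksp ≈ (3s)^3 × (0.0080)^2
s = 4.0 x 10^-8 M
Check: 2s = 8.0 × 10^-8 ≪ 0.0080, so the approximation is valid.

s = 4.0 × 10^-8 M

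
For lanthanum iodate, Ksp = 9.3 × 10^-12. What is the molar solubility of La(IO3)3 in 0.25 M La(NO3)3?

La(IO3)3(s) ⇌ La^3+ + 3 IO3^-
Ksp = [La^3+][IO3^-]^3
Let s = moles of La(IO3)3 that dissolve per litre. [La^3+] = 0.25 + s ≈ 0.25, [IO3^-] = 3s (common-ion effect: La^3+ is already 0.25 M).
Ksp ≈ 0.25 × (3s)^3
s = 1.1 × 10^-4 M
Check: s = 1.1 x 10^-4 ≪ 0.25, so the approximation is valid.

s = 1.1 × 10^-4 M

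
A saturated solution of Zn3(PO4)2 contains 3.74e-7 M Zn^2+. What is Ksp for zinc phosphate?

3.25 x 10^-33

Zn3(PO4)2(s) <=> 3 Zn^2+ + 2 PO4^3-
Stoichiometry gives [PO4^3-] = (2/3)[Zn^2+] = 2.493 × 10^-7 M.
Ksp = [Zn^2+]^3[PO4^3-]^2
Ksp = (3.74 × 10^-7)^3 × (2.493 × 10^-7)^2 = 3.25 × 10^-33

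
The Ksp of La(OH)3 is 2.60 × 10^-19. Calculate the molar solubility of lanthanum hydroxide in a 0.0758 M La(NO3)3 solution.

s = 5.03e-7 M

La(OH)3(s) ⇌ La^3+ + 3 OH^-
Ksp = [La^3+][OH^-]^3
Let s be the molar solubility in this solution. [La^3+] = 0.0758 + s ≈ 0.0758, [OH^-] = 3s (Ksp is small, so little additional dissolves).
Ksp ≈ 0.0758 × (3s)^3
s = 5.03 × 10^-7 M
Check: s = 5.0 × 10^-7 ≪ 0.0758, so the approximation is valid.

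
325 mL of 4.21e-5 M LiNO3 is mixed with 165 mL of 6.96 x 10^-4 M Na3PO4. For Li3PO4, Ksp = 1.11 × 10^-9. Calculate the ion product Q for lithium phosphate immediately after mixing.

Total volume = 325 + 165 = 490 mL.
[Li^+] = 4.21 × 10^-5 × (325/490) = 2.792 × 10^-5 M
[PO4^3-] = 6.96 x 10^-4 × (165/490) = 2.344 × 10^-4 M
Li3PO4(s) ⇌ 3 Li^+(aq) + PO4^3-(aq), so Q = [Li^+]^3[PO4^3-]
Q = (2.792 × 10^-5)^3(2.344 x 10^-4) = 5.10 x 10^-18
Q < Ksp, so no precipitate of Li3PO4 forms.

Q = 5.10 × 10^-18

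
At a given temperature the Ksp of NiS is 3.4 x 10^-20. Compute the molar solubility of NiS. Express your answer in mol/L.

1.8 × 10^-10 M

NiS(s) ⇌ Ni^2+(aq) + S^2-(aq)
Ksp = [Ni^2+][S^2-]
Let s = molar solubility. Then [Ni^2+] = s and [S^2-] = s.
Ksp = s^2
s = (3.4 x 10^-20)^(1/2) = 1.8 × 10^-10 M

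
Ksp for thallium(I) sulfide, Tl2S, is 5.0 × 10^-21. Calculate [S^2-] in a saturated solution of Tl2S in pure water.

1.1 × 10^-7 M

Tl2S(s) <=> 2 Tl^+(aq) + S^2-(aq)
Ksp = [Tl^+]^2[S^2-]
Let s = molar solubility. Then [Tl^+] = 2s and [S^2-] = s.
Substituting: Ksp = (2s)^2s = 4s^3
s = (5.0 × 10^-21 / 4)^(1/3) = 1.08 × 10^-7 M
[S^2-] = s = 1.1 × 10^-7 M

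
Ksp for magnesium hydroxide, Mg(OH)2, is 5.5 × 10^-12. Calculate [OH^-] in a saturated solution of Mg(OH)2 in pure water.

Mg(OH)2(s) ⇌ Mg^2+ + 2 OH^-
Ksp = [Mg^2+][OH^-]^2
If s mol/L of Mg(OH)2 dissolves, [Mg^2+] = s and [OH^-] = 2s.
So Ksp = s × (2s)^2 = 4s^3
s^3 = 5.5 × 10^-12 / 4, so s = 1.11 × 10^-4 M
[OH^-] = 2s = 2.2 x 10^-4 M

2.2 x 10^-4 M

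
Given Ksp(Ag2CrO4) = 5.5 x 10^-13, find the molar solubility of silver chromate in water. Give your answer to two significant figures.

Ag2CrO4(s) <=> 2 Ag^+ + CrO4^2-
Ksp = [Ag^+]^2[CrO4^2-]
For each mole of Ag2CrO4 that dissolves: [Ag^+] = 2s, [CrO4^2-] = s.
Ksp = (2s)^2s = 4s^3
s^3 = 5.5 x 10^-13 / 4, so s = 5.2 × 10^-5 M

s ≈ 5.2 x 10^-5 M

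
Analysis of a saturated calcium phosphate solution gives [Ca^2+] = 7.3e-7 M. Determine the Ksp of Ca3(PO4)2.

Ksp ≈ 9.2 × 10^-32

Ca3(PO4)2(s) <=> 3 Ca^2+ + 2 PO4^3-
Stoichiometry gives [PO4^3-] = (2/3)[Ca^2+] = 4.87 × 10^-7 M.
Ksp = [Ca^2+]^3[PO4^3-]^2
Ksp = (7.3 x 10^-7)^3 × (4.87 x 10^-7)^2 = 9.2 x 10^-32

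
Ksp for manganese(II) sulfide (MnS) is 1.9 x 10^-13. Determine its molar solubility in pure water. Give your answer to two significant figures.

MnS(s) ⇌ Mn^2+(aq) + S^2-(aq)
Ksp = [Mn^2+][S^2-]
Let s = molar solubility. Then [Mn^2+] = s and [S^2-] = s.
Ksp = s^2
s = (1.9 x 10^-13)^(1/2) = 4.4 × 10^-7 M

s ≈ 4.4e-7 M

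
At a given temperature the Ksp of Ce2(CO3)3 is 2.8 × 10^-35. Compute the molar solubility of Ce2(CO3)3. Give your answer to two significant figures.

s = 4.8 × 10^-8 M

Ce2(CO3)3(s) ⇌ 2 Ce^3+(aq) + 3 CO3^2-(aq)
Ksp = [Ce^3+]^2[CO3^2-]^3
If s mol/L of Ce2(CO3)3 dissolves, [Ce^3+] = 2s and [CO3^2-] = 3s.
Substituting: Ksp = (2s)^2(3s)^3 = 108s^5
s^5 = 2.8 × 10^-35 / 108, so s = 4.8 × 10^-8 M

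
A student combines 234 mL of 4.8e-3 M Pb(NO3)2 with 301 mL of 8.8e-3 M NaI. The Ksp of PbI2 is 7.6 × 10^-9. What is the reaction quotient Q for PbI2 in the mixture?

Total volume = 234 + 301 = 535 mL.
[Pb^2+] = 4.8 × 10^-3 × (234/535) = 2.10 × 10^-3 M
[I^-] = 8.8 × 10^-3 × (301/535) = 4.95 × 10^-3 M
PbI2(s) <=> Pb^2+(aq) + 2 I^-(aq), so Q = [Pb^2+][I^-]^2
Q = (2.10 x 10^-3)(4.95 × 10^-3)^2 = 5.1 × 10^-8
Q > Ksp, so PbI2 will precipitate.

Q ≈ 5.1e-8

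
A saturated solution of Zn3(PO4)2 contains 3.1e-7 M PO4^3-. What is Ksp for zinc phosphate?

Ksp = 9.7 × 10^-33

Zn3(PO4)2(s) ⇌ 3 Zn^2+(aq) + 2 PO4^3-(aq)
Stoichiometry gives [Zn^2+] = (3/2)[PO4^3-] = 4.65 × 10^-7 M.
Ksp = [Zn^2+]^3[PO4^3-]^2
Ksp = (4.65 × 10^-7)^3 × (3.1 × 10^-7)^2 = 9.7 x 10^-33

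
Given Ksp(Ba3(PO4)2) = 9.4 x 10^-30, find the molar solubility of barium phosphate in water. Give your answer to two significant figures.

s = 6.1e-7 M

Ba3(PO4)2(s) ⇌ 3 Ba^2+(aq) + 2 PO4^3-(aq)
Ksp = [Ba^2+]^3[PO4^3-]^2
With molar solubility s: [Ba^2+] = 3s, [PO4^3-] = 2s.
Substituting: Ksp = (3s)^3(2s)^2 = 108s^5
s^5 = 9.4 x 10^-30 / 108, so s = 6.1 x 10^-7 M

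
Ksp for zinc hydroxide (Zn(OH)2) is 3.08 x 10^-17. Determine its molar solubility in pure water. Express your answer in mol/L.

Zn(OH)2(s) ⇌ Zn^2+ + 2 OH^-
Ksp = [Zn^2+][OH^-]^2
With molar solubility s: [Zn^2+] = s, [OH^-] = 2s.
So Ksp = s × (2s)^2 = 4s^3
s = (3.08 x 10^-17 / 4)^(1/3) = 1.97 x 10^-6 M

1.97 x 10^-6 M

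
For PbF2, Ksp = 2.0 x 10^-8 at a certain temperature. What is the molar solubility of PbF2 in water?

PbF2(s) ⇌ Pb^2+ + 2 F^-
Ksp = [Pb^2+][F^-]^2
If s mol/L of PbF2 dissolves, [Pb^2+] = s and [F^-] = 2s.
Substituting: Ksp = s(2s)^2 = 4s^3
s^3 = 2.0 x 10^-8 / 4, so s = 1.7 × 10^-3 M

s ≈ 1.7 x 10^-3 M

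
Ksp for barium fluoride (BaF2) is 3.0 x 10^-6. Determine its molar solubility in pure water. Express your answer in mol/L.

9.1e-3 M

BaF2(s) ⇌ Ba^2+(aq) + 2 F^-(aq)
Ksp = [Ba^2+][F^-]^2
If s mol/L of BaF2 dissolves, [Ba^2+] = s and [F^-] = 2s.
So Ksp = s × (2s)^2 = 4s^3
s^3 = 3.0 x 10^-6 / 4, so s = 9.1 x 10^-3 M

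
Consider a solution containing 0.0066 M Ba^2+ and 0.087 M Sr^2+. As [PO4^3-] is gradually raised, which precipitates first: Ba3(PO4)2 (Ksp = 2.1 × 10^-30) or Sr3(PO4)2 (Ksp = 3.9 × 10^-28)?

Sr3(PO4)2

Each salt begins to precipitate when Q = Ksp, i.e. when [PO4^3-] reaches its threshold.
For Ba3(PO4)2: 2.1 × 10^-30 = (0.0066)^3 × [PO4^3-]^2  ⇒  [PO4^3-] = 2.7 x 10^-12 M.
For Sr3(PO4)2: 3.9 × 10^-28 = (0.087)^3 × [PO4^3-]^2  ⇒  [PO4^3-] = 7.7 × 10^-13 M.
The salt with the lower threshold [PO4^3-] precipitates first: Sr3(PO4)2.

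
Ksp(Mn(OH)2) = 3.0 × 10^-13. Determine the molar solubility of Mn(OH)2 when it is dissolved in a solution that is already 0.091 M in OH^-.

Mn(OH)2(s) <=> Mn^2+(aq) + 2 OH^-(aq)
Ksp = [Mn^2+][OH^-]^2
Let s be the molar solubility in this solution. [Mn^2+] = s, [OH^-] = 0.091 + 2s ≈ 0.091 (since the OH^- already present dominates).
Ksp ≈ s × (0.091)^2
s = 3.6 × 10^-11 M
Check: 2s = 7.2 × 10^-11 ≪ 0.091, so the approximation is valid.

s = 3.6 × 10^-11 M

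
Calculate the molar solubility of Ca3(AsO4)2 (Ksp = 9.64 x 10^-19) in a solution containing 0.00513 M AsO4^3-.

Ca3(AsO4)2(s) <=> 3 Ca^2+ + 2 AsO4^3-
Ksp = [Ca^2+]^3[AsO4^3-]^2
If s mol/L dissolves here, [Ca^2+] = 3s, [AsO4^3-] = 0.00513 + 2s ≈ 0.00513 (common-ion effect: AsO4^3- is already 0.00513 M).
Ksp ≈ (3s)^3 × (0.00513)^2
s = 1.11 × 10^-5 M
Check: 2s = 2.2 × 10^-5 ≪ 0.00513, so the approximation is valid.

s = 1.11 × 10^-5 M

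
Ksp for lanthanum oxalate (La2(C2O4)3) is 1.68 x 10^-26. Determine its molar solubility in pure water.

La2(C2O4)3(s) <=> 2 La^3+ + 3 C2O4^2-
Ksp = [La^3+]^2[C2O4^2-]^3
If s mol/L of La2(C2O4)3 dissolves, [La^3+] = 2s and [C2O4^2-] = 3s.
Ksp = (2s)^2(3s)^3 = 108s^5
s = (1.68 x 10^-26 / 108)^(1/5) = 2.74 x 10^-6 M

s = 2.74 x 10^-6 M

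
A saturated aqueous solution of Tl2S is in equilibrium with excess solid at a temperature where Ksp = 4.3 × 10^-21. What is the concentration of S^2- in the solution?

Tl2S(s) ⇌ 2 Tl^+(aq) + S^2-(aq)
Ksp = [Tl^+]^2[S^2-]
For each mole of Tl2S that dissolves: [Tl^+] = 2s, [S^2-] = s.
Ksp = (2s)^2s = 4s^3
s = (4.3 × 10^-21 / 4)^(1/3) = 1.02 × 10^-7 M
[S^2-] = s = 1.0 x 10^-7 M

[S^2-] ≈ 1.0 × 10^-7 M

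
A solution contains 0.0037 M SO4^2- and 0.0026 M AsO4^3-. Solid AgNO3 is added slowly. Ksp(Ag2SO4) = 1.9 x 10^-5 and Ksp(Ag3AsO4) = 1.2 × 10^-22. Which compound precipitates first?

Ag3AsO4

Each salt begins to precipitate when Q = Ksp, i.e. when [Ag^+] reaches its threshold.
For Ag2SO4: 1.9 x 10^-5 = 0.0037 × [Ag^+]^2  ⇒  [Ag^+] = 7.2 × 10^-2 M.
For Ag3AsO4: 1.2 × 10^-22 = 0.0026 × [Ag^+]^3  ⇒  [Ag^+] = 3.6 × 10^-7 M.
The salt with the lower threshold [Ag^+] precipitates first: Ag3AsO4.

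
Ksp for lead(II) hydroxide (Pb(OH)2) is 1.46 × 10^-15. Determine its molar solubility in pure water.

s = 7.15 x 10^-6 M

Pb(OH)2(s) <=> Pb^2+(aq) + 2 OH^-(aq)
Ksp = [Pb^2+][OH^-]^2
Let s = molar solubility. Then [Pb^2+] = s and [OH^-] = 2s.
Substituting: Ksp = s(2s)^2 = 4s^3
s^3 = 1.46 × 10^-15 / 4, so s = 7.15 × 10^-6 M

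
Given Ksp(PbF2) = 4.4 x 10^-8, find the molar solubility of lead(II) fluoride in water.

PbF2(s) ⇌ Pb^2+ + 2 F^-
Ksp = [Pb^2+][F^-]^2
With molar solubility s: [Pb^2+] = s, [F^-] = 2s.
Ksp = s(2s)^2 = 4s^3
Solving, s = (4.4 x 10^-8/4)^(1/3) = 2.2 x 10^-3 M

2.2e-3 M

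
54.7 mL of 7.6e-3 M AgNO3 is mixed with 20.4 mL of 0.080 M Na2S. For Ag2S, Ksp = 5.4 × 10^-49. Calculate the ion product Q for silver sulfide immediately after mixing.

Q = 6.7 × 10^-7

Total volume = 54.7 + 20.4 = 75.1 mL.
[Ag^+] = 7.6 × 10^-3 × (54.7/75.1) = 5.54 × 10^-3 M
[S^2-] = 8.0 × 10^-2 × (20.4/75.1) = 2.17 × 10^-2 M
Ag2S(s) ⇌ 2 Ag^+(aq) + S^2-(aq), so Q = [Ag^+]^2[S^2-]
Q = (5.54 × 10^-3)^2(2.17 × 10^-2) = 6.7 × 10^-7
Q > Ksp, so Ag2S will precipitate.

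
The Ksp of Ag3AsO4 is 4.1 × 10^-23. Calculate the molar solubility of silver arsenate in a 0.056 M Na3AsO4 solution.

Ag3AsO4(s) ⇌ 3 Ag^+ + AsO4^3-
Ksp = [Ag^+]^3[AsO4^3-]
Let s be the molar solubility in this solution. [Ag^+] = 3s, [AsO4^3-] = 0.056 + s ≈ 0.056 (Ksp is small, so little additional dissolves).
Ksp ≈ (3s)^3 × 0.056
s = 3.0 x 10^-8 M
Check: s = 3.0 × 10^-8 ≪ 0.056, so the approximation is valid.

s = 3.0 × 10^-8 M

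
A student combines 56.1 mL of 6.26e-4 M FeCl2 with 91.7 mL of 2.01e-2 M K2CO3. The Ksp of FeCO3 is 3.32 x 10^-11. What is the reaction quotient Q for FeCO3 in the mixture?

Total volume = 56.1 + 91.7 = 147.8 mL.
[Fe^2+] = 6.26 x 10^-4 × (56.1/147.8) = 2.376 x 10^-4 M
[CO3^2-] = 2.01 x 10^-2 × (91.7/147.8) = 1.247 × 10^-2 M
FeCO3(s) ⇌ Fe^2+ + CO3^2-, so Q = [Fe^2+][CO3^2-]
Q = (2.376 × 10^-4)(1.247 × 10^-2) = 2.96 x 10^-6
Q > Ksp, so FeCO3 will precipitate.

2.96 x 10^-6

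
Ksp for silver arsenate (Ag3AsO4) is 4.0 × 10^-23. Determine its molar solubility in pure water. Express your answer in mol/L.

s ≈ 1.1e-6 M

Ag3AsO4(s) ⇌ 3 Ag^+ + AsO4^3-
Ksp = [Ag^+]^3[AsO4^3-]
Let s = molar solubility. Then [Ag^+] = 3s and [AsO4^3-] = s.
Ksp = (3s)^3s = 27s^4
s = (4.0 × 10^-23 / 27)^(1/4) = 1.1 x 10^-6 M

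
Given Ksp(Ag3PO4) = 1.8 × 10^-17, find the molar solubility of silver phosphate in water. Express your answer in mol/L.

s ≈ 2.9 × 10^-5 M

Ag3PO4(s) ⇌ 3 Ag^+ + PO4^3-
Ksp = [Ag^+]^3[PO4^3-]
With molar solubility s: [Ag^+] = 3s, [PO4^3-] = s.
So Ksp = (3s)^3 × s = 27s^4
Solving, s = (1.8 × 10^-17/27)^(1/4) = 2.9 × 10^-5 M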